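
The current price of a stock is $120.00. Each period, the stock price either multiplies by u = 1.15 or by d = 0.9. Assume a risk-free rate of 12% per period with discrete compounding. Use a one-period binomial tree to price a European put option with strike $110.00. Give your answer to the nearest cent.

Risk-neutral probability p = (1 + 0.12 − 0.9)/(1.15 − 0.9) = 0.2200/0.2500 = 0.8800
Terminal stock prices: S_u = 138, S_d = 108
Terminal payoffs (K − S): max(-28, 0) = 0, max(2, 0) = 2
Node 0 (S = 120): V_0 = 1/1.12·[0.8800·0.0000 + 0.1200·2.0000] = 0.2143

$0.21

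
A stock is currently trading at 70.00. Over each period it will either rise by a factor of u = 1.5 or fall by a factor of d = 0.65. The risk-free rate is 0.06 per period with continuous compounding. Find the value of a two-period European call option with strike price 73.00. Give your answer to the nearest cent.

17.59

Risk-neutral probability p = (e^0.06 − 0.65)/(1.5 − 0.65) = 0.4118/0.8500 = 0.4845
Terminal stock prices: S_uu = 157.5, S_ud = 68.25, S_dd = 29.58
Terminal payoffs (S − K): max(84.5, 0) = 84.5, max(-4.75, 0) = 0, max(-43.42, 0) = 0
Node u (S = 105): V_u = e^(−0.06)·[0.4845·84.5000 + 0.5155·0.0000] = 38.5572
Node d (S = 45.5): V_d = e^(−0.06)·[0.4845·0.0000 + 0.5155·0.0000] = 0.0000
Node 0 (S = 70): V_0 = e^(−0.06)·[0.4845·38.5572 + 0.5155·0.0000] = 17.5935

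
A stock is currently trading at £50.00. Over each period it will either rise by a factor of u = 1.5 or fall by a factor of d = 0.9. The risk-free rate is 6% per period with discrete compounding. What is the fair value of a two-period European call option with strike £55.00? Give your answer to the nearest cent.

Risk-neutral probability p = (1 + 0.06 − 0.9)/(1.5 − 0.9) = 0.1600/0.6000 = 0.2667
Terminal stock prices: S_uu = 112.5, S_ud = 67.5, S_dd = 40.5
Terminal payoffs (S − K): max(57.5, 0) = 57.5, max(12.5, 0) = 12.5, max(-14.5, 0) = 0
Node u (S = 75): V_u = 1/1.06·[0.2667·57.5000 + 0.7333·12.5000] = 23.1132
Node d (S = 45): V_d = 1/1.06·[0.2667·12.5000 + 0.7333·0.0000] = 3.1447
Node 0 (S = 50): V_0 = 1/1.06·[0.2667·23.1132 + 0.7333·3.1447] = 7.9902

£7.99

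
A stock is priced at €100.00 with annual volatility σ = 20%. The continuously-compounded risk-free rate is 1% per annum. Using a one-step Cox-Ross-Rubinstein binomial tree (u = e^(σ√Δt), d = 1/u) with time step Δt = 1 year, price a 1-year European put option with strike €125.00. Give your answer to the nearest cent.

CRR parameters: u = e^(σ√Δt) = e^(0.2·√1) = 1.2214, d = 1/u = 0.8187
Per-period rate: rΔt = 0.01·1 = 0.01, so R = e^0.01 = 1.0101
Risk-neutral probability p = (e^0.01 − 0.8187)/(1.2214 − 0.8187) = 0.1913/0.4027 = 0.4751
Terminal stock prices: S_u = 122.1, S_d = 81.87
Terminal payoffs (K − S): max(2.86, 0) = 2.86, max(43.13, 0) = 43.13
Node 0 (S = 100): V_0 = e^(−0.01)·[0.4751·2.8597 + 0.5249·43.1269] = 23.7562

€23.76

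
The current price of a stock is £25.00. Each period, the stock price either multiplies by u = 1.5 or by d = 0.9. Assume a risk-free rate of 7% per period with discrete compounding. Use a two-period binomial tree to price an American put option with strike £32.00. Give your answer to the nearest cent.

Risk-neutral probability p = (1 + 0.07 − 0.9)/(1.5 − 0.9) = 0.1700/0.6000 = 0.2833
Terminal stock prices: S_uu = 56.25, S_ud = 33.75, S_dd = 20.25
Terminal payoffs (K − S): max(-24.25, 0) = 0, max(-1.75, 0) = 0, max(11.75, 0) = 11.75
Node u (S = 37.5): continuation = 1/1.07·[0.2833·0.0000 + 0.7167·0.0000] = 0.0000; exercise value = 0.0000 ≤ continuation, so V_u = 0.0000
Node d (S = 22.5): continuation = 1/1.07·[0.2833·0.0000 + 0.7167·11.7500] = 7.8699; exercise value = 9.5000 > continuation, so V_d = 9.5000 (exercise)
Node 0 (S = 25): continuation = 1/1.07·[0.2833·0.0000 + 0.7167·9.5000] = 6.3629; exercise value = 7.0000 > continuation, so V_0 = 7.0000 (exercise)

£7.00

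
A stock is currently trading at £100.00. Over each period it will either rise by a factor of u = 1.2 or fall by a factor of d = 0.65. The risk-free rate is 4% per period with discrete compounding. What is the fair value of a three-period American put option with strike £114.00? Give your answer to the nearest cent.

£23.22

Risk-neutral probability p = (1 + 0.04 − 0.65)/(1.2 − 0.65) = 0.3900/0.5500 = 0.7091
Terminal stock prices: S_uuu = 172.8, S_uud = 93.6, S_udd = 50.7, S_ddd = 27.46
Terminal payoffs (K − S): max(-58.8, 0) = 0, max(20.4, 0) = 20.4, max(63.3, 0) = 63.3, max(86.54, 0) = 86.54
Node uu (S = 144): continuation = 1/1.04·[0.7091·0.0000 + 0.2909·20.4000] = 5.7063; exercise value = 0.0000 ≤ continuation, so V_uu = 5.7063
Node ud (S = 78): continuation = 1/1.04·[0.7091·20.4000 + 0.2909·63.3000] = 31.6154; exercise value = 36.0000 > continuation, so V_ud = 36.0000 (exercise)
Node dd (S = 42.25): continuation = 1/1.04·[0.7091·63.3000 + 0.2909·86.5375] = 67.3654; exercise value = 71.7500 > continuation, so V_dd = 71.7500 (exercise)
Node u (S = 120): continuation = 1/1.04·[0.7091·5.7063 + 0.2909·36.0000] = 13.9606; exercise value = 0.0000 ≤ continuation, so V_u = 13.9606
Node d (S = 65): continuation = 1/1.04·[0.7091·36.0000 + 0.2909·71.7500] = 44.6154; exercise value = 49.0000 > continuation, so V_d = 49.0000 (exercise)
Node 0 (S = 100): continuation = 1/1.04·[0.7091·13.9606 + 0.2909·49.0000] = 23.2249; exercise value = 14.0000 ≤ continuation, so V_0 = 23.2249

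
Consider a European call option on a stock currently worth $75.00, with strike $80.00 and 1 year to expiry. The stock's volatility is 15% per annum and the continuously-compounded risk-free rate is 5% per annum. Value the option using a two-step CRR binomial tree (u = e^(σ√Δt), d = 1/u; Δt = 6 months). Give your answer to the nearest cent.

CRR parameters: u = e^(σ√Δt) = e^(0.15·√0.5) = 1.1119, d = 1/u = 0.8994
Per-period rate: rΔt = 0.05·0.5 = 0.025, so R = e^0.025 = 1.0253
Risk-neutral probability p = (e^0.025 − 0.8994)/(1.1119 − 0.8994) = 0.1259/0.2125 = 0.5926
Terminal stock prices: S_uu = 92.72, S_ud = 75, S_dd = 60.66
Terminal payoffs (S − K): max(12.72, 0) = 12.72, max(-5, 0) = 0, max(-19.34, 0) = 0
Node u (S = 83.39): V_u = e^(−0.025)·[0.5926·12.7233 + 0.4074·0.0000] = 7.3540
Node d (S = 67.45): V_d = e^(−0.025)·[0.5926·0.0000 + 0.4074·0.0000] = 0.0000
Node 0 (S = 75): V_0 = e^(−0.025)·[0.5926·7.3540 + 0.4074·0.0000] = 4.2505

$4.25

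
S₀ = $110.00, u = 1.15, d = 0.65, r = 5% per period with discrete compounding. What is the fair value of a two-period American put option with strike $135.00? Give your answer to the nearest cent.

Risk-neutral probability p = (1 + 0.05 − 0.65)/(1.15 − 0.65) = 0.4000/0.5000 = 0.8000
Terminal stock prices: S_uu = 145.5, S_ud = 82.22, S_dd = 46.48
Terminal payoffs (K − S): max(-10.47, 0) = 0, max(52.78, 0) = 52.78, max(88.53, 0) = 88.53
Node u (S = 126.5): continuation = 1/1.05·[0.8000·0.0000 + 0.2000·52.7750] = 10.0524; exercise value = 8.5000 ≤ continuation, so V_u = 10.0524
Node d (S = 71.5): continuation = 1/1.05·[0.8000·52.7750 + 0.2000·88.5250] = 57.0714; exercise value = 63.5000 > continuation, so V_d = 63.5000 (exercise)
Node 0 (S = 110): continuation = 1/1.05·[0.8000·10.0524 + 0.2000·63.5000] = 19.7542; exercise value = 25.0000 > continuation, so V_0 = 25.0000 (exercise)

$25.00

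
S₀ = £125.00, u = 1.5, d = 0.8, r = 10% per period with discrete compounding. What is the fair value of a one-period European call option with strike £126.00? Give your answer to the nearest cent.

Risk-neutral probability p = (1 + 0.1 − 0.8)/(1.5 − 0.8) = 0.3000/0.7000 = 0.4286
Terminal stock prices: S_u = 187.5, S_d = 100
Terminal payoffs (S − K): max(61.5, 0) = 61.5, max(-26, 0) = 0
Node 0 (S = 125): V_0 = 1/1.1·[0.4286·61.5000 + 0.5714·0.0000] = 23.9610

£23.96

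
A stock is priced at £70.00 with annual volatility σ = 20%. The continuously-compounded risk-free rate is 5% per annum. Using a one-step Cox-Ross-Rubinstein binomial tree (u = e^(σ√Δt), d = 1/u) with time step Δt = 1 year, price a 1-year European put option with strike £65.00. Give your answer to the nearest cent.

CRR parameters: u = e^(σ√Δt) = e^(0.2·√1) = 1.2214, d = 1/u = 0.8187
Per-period rate: rΔt = 0.05·1 = 0.05, so R = e^0.05 = 1.0513
Risk-neutral probability p = (e^0.05 − 0.8187)/(1.2214 − 0.8187) = 0.2325/0.4027 = 0.5775
Terminal stock prices: S_u = 85.5, S_d = 57.31
Terminal payoffs (K − S): max(-20.5, 0) = 0, max(7.689, 0) = 7.689
Node 0 (S = 70): V_0 = e^(−0.05)·[0.5775·0.0000 + 0.4225·7.6888] = 3.0902

£3.09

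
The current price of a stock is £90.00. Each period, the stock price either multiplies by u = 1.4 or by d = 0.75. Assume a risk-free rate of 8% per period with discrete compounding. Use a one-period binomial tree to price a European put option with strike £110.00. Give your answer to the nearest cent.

£19.37

Risk-neutral probability p = (1 + 0.08 − 0.75)/(1.4 − 0.75) = 0.3300/0.6500 = 0.5077
Terminal stock prices: S_u = 126, S_d = 67.5
Terminal payoffs (K − S): max(-16, 0) = 0, max(42.5, 0) = 42.5
Node 0 (S = 90): V_0 = 1/1.08·[0.5077·0.0000 + 0.4923·42.5000] = 19.3732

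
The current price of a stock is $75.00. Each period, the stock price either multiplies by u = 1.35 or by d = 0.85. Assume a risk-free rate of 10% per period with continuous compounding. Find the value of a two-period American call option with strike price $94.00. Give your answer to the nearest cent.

$9.10

Risk-neutral probability p = (e^0.1 − 0.85)/(1.35 − 0.85) = 0.2552/0.5000 = 0.5103
Terminal stock prices: S_uu = 136.7, S_ud = 86.06, S_dd = 54.19
Terminal payoffs (S − K): max(42.69, 0) = 42.69, max(-7.938, 0) = 0, max(-39.81, 0) = 0
Node u (S = 101.2): continuation = e^(−0.1)·[0.5103·42.6875 + 0.4897·0.0000] = 19.7121; exercise value = 7.2500 ≤ continuation, so V_u = 19.7121
Node d (S = 63.75): continuation = e^(−0.1)·[0.5103·0.0000 + 0.4897·0.0000] = 0.0000; exercise value = 0.0000 ≤ continuation, so V_d = 0.0000
Node 0 (S = 75): continuation = e^(−0.1)·[0.5103·19.7121 + 0.4897·0.0000] = 9.1026; exercise value = 0.0000 ≤ continuation, so V_0 = 9.1026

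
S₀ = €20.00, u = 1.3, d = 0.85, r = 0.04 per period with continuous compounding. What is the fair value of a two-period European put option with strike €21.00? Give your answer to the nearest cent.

€2.01

Risk-neutral probability p = (e^0.04 − 0.85)/(1.3 − 0.85) = 0.1908/0.4500 = 0.4240
Terminal stock prices: S_uu = 33.8, S_ud = 22.1, S_dd = 14.45
Terminal payoffs (K − S): max(-12.8, 0) = 0, max(-1.1, 0) = 0, max(6.55, 0) = 6.55
Node u (S = 26): V_u = e^(−0.04)·[0.4240·0.0000 + 0.5760·0.0000] = 0.0000
Node d (S = 17): V_d = e^(−0.04)·[0.4240·0.0000 + 0.5760·6.5500] = 3.6247
Node 0 (S = 20): V_0 = e^(−0.04)·[0.4240·0.0000 + 0.5760·3.6247] = 2.0059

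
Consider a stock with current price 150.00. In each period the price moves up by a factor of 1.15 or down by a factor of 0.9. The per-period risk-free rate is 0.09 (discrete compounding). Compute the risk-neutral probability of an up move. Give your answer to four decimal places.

p = 0.7600

Risk-neutral probability p = (1 + 0.09 − 0.9)/(1.15 − 0.9) = 0.1900/0.2500 = 0.7600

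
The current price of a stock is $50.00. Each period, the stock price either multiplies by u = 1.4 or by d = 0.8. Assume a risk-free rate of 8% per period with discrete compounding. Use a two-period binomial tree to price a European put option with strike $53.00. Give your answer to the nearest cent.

Risk-neutral probability p = (1 + 0.08 − 0.8)/(1.4 − 0.8) = 0.2800/0.6000 = 0.4667
Terminal stock prices: S_uu = 98, S_ud = 56, S_dd = 32
Terminal payoffs (K − S): max(-45, 0) = 0, max(-3, 0) = 0, max(21, 0) = 21
Node u (S = 70): V_u = 1/1.08·[0.4667·0.0000 + 0.5333·0.0000] = 0.0000
Node d (S = 40): V_d = 1/1.08·[0.4667·0.0000 + 0.5333·21.0000] = 10.3704
Node 0 (S = 50): V_0 = 1/1.08·[0.4667·0.0000 + 0.5333·10.3704] = 5.1212

$5.12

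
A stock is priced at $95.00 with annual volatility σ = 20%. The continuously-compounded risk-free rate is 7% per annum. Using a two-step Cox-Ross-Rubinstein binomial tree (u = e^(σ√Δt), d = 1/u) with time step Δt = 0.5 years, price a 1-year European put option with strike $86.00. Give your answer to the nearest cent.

$2.26

CRR parameters: u = e^(σ√Δt) = e^(0.2·√0.5) = 1.1519, d = 1/u = 0.8681
Per-period rate: rΔt = 0.07·0.5 = 0.035, so R = e^0.035 = 1.0356
Risk-neutral probability p = (e^0.035 − 0.8681)/(1.1519 − 0.8681) = 0.1675/0.2838 = 0.5902
Terminal stock prices: S_uu = 126.1, S_ud = 95, S_dd = 71.6
Terminal payoffs (K − S): max(-40.06, 0) = 0, max(-9, 0) = 0, max(14.4, 0) = 14.4
Node u (S = 109.4): V_u = e^(−0.035)·[0.5902·0.0000 + 0.4098·0.0000] = 0.0000
Node d (S = 82.47): V_d = e^(−0.035)·[0.5902·0.0000 + 0.4098·14.4044] = 5.6996
Node 0 (S = 95): V_0 = e^(−0.035)·[0.5902·0.0000 + 0.4098·5.6996] = 2.2553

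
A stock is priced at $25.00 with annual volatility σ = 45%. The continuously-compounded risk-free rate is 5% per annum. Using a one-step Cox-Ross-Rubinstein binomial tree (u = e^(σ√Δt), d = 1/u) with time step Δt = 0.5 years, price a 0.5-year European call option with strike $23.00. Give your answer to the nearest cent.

CRR parameters: u = e^(σ√Δt) = e^(0.45·√0.5) = 1.3746, d = 1/u = 0.7275
Per-period rate: rΔt = 0.05·0.5 = 0.025, so R = e^0.025 = 1.0253
Risk-neutral probability p = (e^0.025 − 0.7275)/(1.3746 − 0.7275) = 0.2979/0.6472 = 0.4602
Terminal stock prices: S_u = 34.37, S_d = 18.19
Terminal payoffs (S − K): max(11.37, 0) = 11.37, max(-4.814, 0) = 0
Node 0 (S = 25): V_0 = e^(−0.025)·[0.4602·11.3662 + 0.5398·0.0000] = 5.1019

$5.10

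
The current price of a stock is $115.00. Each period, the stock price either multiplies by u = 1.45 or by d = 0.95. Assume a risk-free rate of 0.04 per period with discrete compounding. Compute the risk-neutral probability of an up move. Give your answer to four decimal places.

p = 0.1800

Risk-neutral probability p = (1 + 0.04 − 0.95)/(1.45 − 0.95) = 0.0900/0.5000 = 0.1800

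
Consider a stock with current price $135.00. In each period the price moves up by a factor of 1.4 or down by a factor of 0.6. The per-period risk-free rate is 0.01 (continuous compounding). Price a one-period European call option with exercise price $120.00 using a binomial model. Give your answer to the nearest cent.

$35.01

Risk-neutral probability p = (e^0.01 − 0.6)/(1.4 − 0.6) = 0.4101/0.8000 = 0.5126
Terminal stock prices: S_u = 189, S_d = 81
Terminal payoffs (S − K): max(69, 0) = 69, max(-39, 0) = 0
Node 0 (S = 135): V_0 = e^(−0.01)·[0.5126·69.0000 + 0.4874·0.0000] = 35.0149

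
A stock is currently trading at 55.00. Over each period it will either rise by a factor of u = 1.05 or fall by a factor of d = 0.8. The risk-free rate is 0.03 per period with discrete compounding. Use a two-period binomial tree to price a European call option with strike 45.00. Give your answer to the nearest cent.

12.64

Risk-neutral probability p = (1 + 0.03 − 0.8)/(1.05 − 0.8) = 0.2300/0.2500 = 0.9200
Terminal stock prices: S_uu = 60.64, S_ud = 46.2, S_dd = 35.2
Terminal payoffs (S − K): max(15.64, 0) = 15.64, max(1.2, 0) = 1.2, max(-9.8, 0) = 0
Node u (S = 57.75): V_u = 1/1.03·[0.9200·15.6375 + 0.0800·1.2000] = 14.0607
Node d (S = 44): V_d = 1/1.03·[0.9200·1.2000 + 0.0800·0.0000] = 1.0718
Node 0 (S = 55): V_0 = 1/1.03·[0.9200·14.0607 + 0.0800·1.0718] = 12.6423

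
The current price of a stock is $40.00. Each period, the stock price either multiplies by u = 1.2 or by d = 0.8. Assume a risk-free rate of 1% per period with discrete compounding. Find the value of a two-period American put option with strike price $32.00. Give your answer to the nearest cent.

$1.42

Risk-neutral probability p = (1 + 0.01 − 0.8)/(1.2 − 0.8) = 0.2100/0.4000 = 0.5250
Terminal stock prices: S_uu = 57.6, S_ud = 38.4, S_dd = 25.6
Terminal payoffs (K − S): max(-25.6, 0) = 0, max(-6.4, 0) = 0, max(6.4, 0) = 6.4
Node u (S = 48): continuation = 1/1.01·[0.5250·0.0000 + 0.4750·0.0000] = 0.0000; exercise value = 0.0000 ≤ continuation, so V_u = 0.0000
Node d (S = 32): continuation = 1/1.01·[0.5250·0.0000 + 0.4750·6.4000] = 3.0099; exercise value = 0.0000 ≤ continuation, so V_d = 3.0099
Node 0 (S = 40): continuation = 1/1.01·[0.5250·0.0000 + 0.4750·3.0099] = 1.4155; exercise value = 0.0000 ≤ continuation, so V_0 = 1.4155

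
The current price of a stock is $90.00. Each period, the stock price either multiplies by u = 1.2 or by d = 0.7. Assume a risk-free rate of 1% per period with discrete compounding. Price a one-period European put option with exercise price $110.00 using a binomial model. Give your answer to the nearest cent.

Risk-neutral probability p = (1 + 0.01 − 0.7)/(1.2 − 0.7) = 0.3100/0.5000 = 0.6200
Terminal stock prices: S_u = 108, S_d = 63
Terminal payoffs (K − S): max(2, 0) = 2, max(47, 0) = 47
Node 0 (S = 90): V_0 = 1/1.01·[0.6200·2.0000 + 0.3800·47.0000] = 18.9109

$18.91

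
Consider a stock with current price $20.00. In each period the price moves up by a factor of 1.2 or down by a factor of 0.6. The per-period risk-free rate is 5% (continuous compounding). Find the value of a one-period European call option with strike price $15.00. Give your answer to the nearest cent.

Risk-neutral probability p = (e^0.05 − 0.6)/(1.2 − 0.6) = 0.4513/0.6000 = 0.7521
Terminal stock prices: S_u = 24, S_d = 12
Terminal payoffs (S − K): max(9, 0) = 9, max(-3, 0) = 0
Node 0 (S = 20): V_0 = e^(−0.05)·[0.7521·9.0000 + 0.2479·0.0000] = 6.4389

$6.44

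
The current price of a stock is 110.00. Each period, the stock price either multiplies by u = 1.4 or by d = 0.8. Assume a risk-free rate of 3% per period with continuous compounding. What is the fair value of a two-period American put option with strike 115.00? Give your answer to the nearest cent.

Risk-neutral probability p = (e^0.03 − 0.8)/(1.4 − 0.8) = 0.2305/0.6000 = 0.3841
Terminal stock prices: S_uu = 215.6, S_ud = 123.2, S_dd = 70.4
Terminal payoffs (K − S): max(-100.6, 0) = 0, max(-8.2, 0) = 0, max(44.6, 0) = 44.6
Node u (S = 154): continuation = e^(−0.03)·[0.3841·0.0000 + 0.6159·0.0000] = 0.0000; exercise value = 0.0000 ≤ continuation, so V_u = 0.0000
Node d (S = 88): continuation = e^(−0.03)·[0.3841·0.0000 + 0.6159·44.6000] = 26.6577; exercise value = 27.0000 > continuation, so V_d = 27.0000 (exercise)
Node 0 (S = 110): continuation = e^(−0.03)·[0.3841·0.0000 + 0.6159·27.0000] = 16.1381; exercise value = 5.0000 ≤ continuation, so V_0 = 16.1381

16.14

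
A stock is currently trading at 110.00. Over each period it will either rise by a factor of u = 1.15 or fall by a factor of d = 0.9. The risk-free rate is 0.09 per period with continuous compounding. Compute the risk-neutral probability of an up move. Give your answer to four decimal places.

Risk-neutral probability p = (e^0.09 − 0.9)/(1.15 − 0.9) = 0.1942/0.2500 = 0.7767

p = 0.7767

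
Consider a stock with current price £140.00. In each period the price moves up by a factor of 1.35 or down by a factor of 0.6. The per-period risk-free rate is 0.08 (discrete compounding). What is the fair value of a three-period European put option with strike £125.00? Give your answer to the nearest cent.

£14.76

Risk-neutral probability p = (1 + 0.08 − 0.6)/(1.35 − 0.6) = 0.4800/0.7500 = 0.6400
Terminal stock prices: S_uuu = 344.5, S_uud = 153.1, S_udd = 68.04, S_ddd = 30.24
Terminal payoffs (K − S): max(-219.5, 0) = 0, max(-28.09, 0) = 0, max(56.96, 0) = 56.96, max(94.76, 0) = 94.76
Node uu (S = 255.2): V_uu = 1/1.08·[0.6400·0.0000 + 0.3600·0.0000] = 0.0000
Node ud (S = 113.4): V_ud = 1/1.08·[0.6400·0.0000 + 0.3600·56.9600] = 18.9867
Node dd (S = 50.4): V_dd = 1/1.08·[0.6400·56.9600 + 0.3600·94.7600] = 65.3407
Node u (S = 189): V_u = 1/1.08·[0.6400·0.0000 + 0.3600·18.9867] = 6.3289
Node d (S = 84): V_d = 1/1.08·[0.6400·18.9867 + 0.3600·65.3407] = 33.0316
Node 0 (S = 140): V_0 = 1/1.08·[0.6400·6.3289 + 0.3600·33.0316] = 14.7610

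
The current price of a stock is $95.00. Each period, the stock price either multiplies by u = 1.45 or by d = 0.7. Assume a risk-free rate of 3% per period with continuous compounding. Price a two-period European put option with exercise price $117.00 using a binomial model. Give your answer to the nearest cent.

Risk-neutral probability p = (e^0.03 − 0.7)/(1.45 − 0.7) = 0.3305/0.7500 = 0.4406
Terminal stock prices: S_uu = 199.7, S_ud = 96.42, S_dd = 46.55
Terminal payoffs (K − S): max(-82.74, 0) = 0, max(20.58, 0) = 20.58, max(70.45, 0) = 70.45
Node u (S = 137.8): V_u = e^(−0.03)·[0.4406·0.0000 + 0.5594·20.5750] = 11.1694
Node d (S = 66.5): V_d = e^(−0.03)·[0.4406·20.5750 + 0.5594·70.4500] = 47.0421
Node 0 (S = 95): V_0 = e^(−0.03)·[0.4406·11.1694 + 0.5594·47.0421] = 30.3132

$30.31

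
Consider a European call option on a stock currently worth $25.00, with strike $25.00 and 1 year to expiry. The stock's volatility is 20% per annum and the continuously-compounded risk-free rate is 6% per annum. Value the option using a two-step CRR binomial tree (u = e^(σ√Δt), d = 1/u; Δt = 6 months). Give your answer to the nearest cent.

$2.52

CRR parameters: u = e^(σ√Δt) = e^(0.2·√0.5) = 1.1519, d = 1/u = 0.8681
Per-period rate: rΔt = 0.06·0.5 = 0.03, so R = e^0.03 = 1.0305
Risk-neutral probability p = (e^0.03 − 0.8681)/(1.1519 − 0.8681) = 0.1623/0.2838 = 0.5720
Terminal stock prices: S_uu = 33.17, S_ud = 25, S_dd = 18.84
Terminal payoffs (S − K): max(8.172, 0) = 8.172, max(0, 0) = 0, max(-6.159, 0) = 0
Node u (S = 28.8): V_u = e^(−0.03)·[0.5720·8.1724 + 0.4280·0.0000] = 4.5366
Node d (S = 21.7): V_d = e^(−0.03)·[0.5720·0.0000 + 0.4280·0.0000] = 0.0000
Node 0 (S = 25): V_0 = e^(−0.03)·[0.5720·4.5366 + 0.4280·0.0000] = 2.5183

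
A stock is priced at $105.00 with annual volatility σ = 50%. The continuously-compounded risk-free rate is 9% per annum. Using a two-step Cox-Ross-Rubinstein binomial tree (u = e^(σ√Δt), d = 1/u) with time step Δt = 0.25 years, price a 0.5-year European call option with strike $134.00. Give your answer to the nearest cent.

CRR parameters: u = e^(σ√Δt) = e^(0.5·√0.25) = 1.2840, d = 1/u = 0.7788
Per-period rate: rΔt = 0.09·0.25 = 0.0225, so R = e^0.0225 = 1.0228
Risk-neutral probability p = (e^0.0225 − 0.7788)/(1.2840 − 0.7788) = 0.2440/0.5052 = 0.4829
Terminal stock prices: S_uu = 173.1, S_ud = 105, S_dd = 63.69
Terminal payoffs (S − K): max(39.12, 0) = 39.12, max(-29, 0) = 0, max(-70.31, 0) = 0
Node u (S = 134.8): V_u = e^(−0.0225)·[0.4829·39.1157 + 0.5171·0.0000] = 18.4673
Node d (S = 81.77): V_d = e^(−0.0225)·[0.4829·0.0000 + 0.5171·0.0000] = 0.0000
Node 0 (S = 105): V_0 = e^(−0.0225)·[0.4829·18.4673 + 0.5171·0.0000] = 8.7188

$8.72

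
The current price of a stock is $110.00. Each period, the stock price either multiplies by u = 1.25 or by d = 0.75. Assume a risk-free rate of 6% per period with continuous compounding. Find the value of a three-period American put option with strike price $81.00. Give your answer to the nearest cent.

$2.94

Risk-neutral probability p = (e^0.06 − 0.75)/(1.25 − 0.75) = 0.3118/0.5000 = 0.6237
Terminal stock prices: S_uuu = 214.8, S_uud = 128.9, S_udd = 77.34, S_ddd = 46.41
Terminal payoffs (K − S): max(-133.8, 0) = 0, max(-47.91, 0) = 0, max(3.656, 0) = 3.656, max(34.59, 0) = 34.59
Node uu (S = 171.9): continuation = e^(−0.06)·[0.6237·0.0000 + 0.3763·0.0000] = 0.0000; exercise value = 0.0000 ≤ continuation, so V_uu = 0.0000
Node ud (S = 103.1): continuation = e^(−0.06)·[0.6237·0.0000 + 0.3763·3.6562] = 1.2958; exercise value = 0.0000 ≤ continuation, so V_ud = 1.2958
Node dd (S = 61.88): continuation = e^(−0.06)·[0.6237·3.6562 + 0.3763·34.5938] = 14.4079; exercise value = 19.1250 > continuation, so V_dd = 19.1250 (exercise)
Node u (S = 137.5): continuation = e^(−0.06)·[0.6237·0.0000 + 0.3763·1.2958] = 0.4593; exercise value = 0.0000 ≤ continuation, so V_u = 0.4593
Node d (S = 82.5): continuation = e^(−0.06)·[0.6237·1.2958 + 0.3763·19.1250] = 7.5392; exercise value = 0.0000 ≤ continuation, so V_d = 7.5392
Node 0 (S = 110): continuation = e^(−0.06)·[0.6237·0.4593 + 0.3763·7.5392] = 2.9417; exercise value = 0.0000 ≤ continuation, so V_0 = 2.9417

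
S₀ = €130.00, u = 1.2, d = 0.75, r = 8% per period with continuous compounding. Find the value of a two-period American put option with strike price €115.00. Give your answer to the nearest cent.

€4.19

Risk-neutral probability p = (e^0.08 − 0.75)/(1.2 − 0.75) = 0.3333/0.4500 = 0.7406
Terminal stock prices: S_uu = 187.2, S_ud = 117, S_dd = 73.12
Terminal payoffs (K − S): max(-72.2, 0) = 0, max(-2, 0) = 0, max(41.88, 0) = 41.88
Node u (S = 156): continuation = e^(−0.08)·[0.7406·0.0000 + 0.2594·0.0000] = 0.0000; exercise value = 0.0000 ≤ continuation, so V_u = 0.0000
Node d (S = 97.5): continuation = e^(−0.08)·[0.7406·0.0000 + 0.2594·41.8750] = 10.0258; exercise value = 17.5000 > continuation, so V_d = 17.5000 (exercise)
Node 0 (S = 130): continuation = e^(−0.08)·[0.7406·0.0000 + 0.2594·17.5000] = 4.1899; exercise value = 0.0000 ≤ continuation, so V_0 = 4.1899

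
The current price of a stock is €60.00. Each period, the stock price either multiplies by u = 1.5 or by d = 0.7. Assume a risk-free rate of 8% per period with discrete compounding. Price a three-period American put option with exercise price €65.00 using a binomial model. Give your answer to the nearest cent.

€13.35

Risk-neutral probability p = (1 + 0.08 − 0.7)/(1.5 − 0.7) = 0.3800/0.8000 = 0.4750
Terminal stock prices: S_uuu = 202.5, S_uud = 94.5, S_udd = 44.1, S_ddd = 20.58
Terminal payoffs (K − S): max(-137.5, 0) = 0, max(-29.5, 0) = 0, max(20.9, 0) = 20.9, max(44.42, 0) = 44.42
Node uu (S = 135): continuation = 1/1.08·[0.4750·0.0000 + 0.5250·0.0000] = 0.0000; exercise value = 0.0000 ≤ continuation, so V_uu = 0.0000
Node ud (S = 63): continuation = 1/1.08·[0.4750·0.0000 + 0.5250·20.9000] = 10.1597; exercise value = 2.0000 ≤ continuation, so V_ud = 10.1597
Node dd (S = 29.4): continuation = 1/1.08·[0.4750·20.9000 + 0.5250·44.4200] = 30.7852; exercise value = 35.6000 > continuation, so V_dd = 35.6000 (exercise)
Node u (S = 90): continuation = 1/1.08·[0.4750·0.0000 + 0.5250·10.1597] = 4.9388; exercise value = 0.0000 ≤ continuation, so V_u = 4.9388
Node d (S = 42): continuation = 1/1.08·[0.4750·10.1597 + 0.5250·35.6000] = 21.7740; exercise value = 23.0000 > continuation, so V_d = 23.0000 (exercise)
Node 0 (S = 60): continuation = 1/1.08·[0.4750·4.9388 + 0.5250·23.0000] = 13.3527; exercise value = 5.0000 ≤ continuation, so V_0 = 13.3527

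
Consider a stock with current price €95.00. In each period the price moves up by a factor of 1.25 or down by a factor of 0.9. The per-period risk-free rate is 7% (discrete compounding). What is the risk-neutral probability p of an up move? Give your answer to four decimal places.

Risk-neutral probability p = (1 + 0.07 − 0.9)/(1.25 − 0.9) = 0.1700/0.3500 = 0.4857

p = 0.4857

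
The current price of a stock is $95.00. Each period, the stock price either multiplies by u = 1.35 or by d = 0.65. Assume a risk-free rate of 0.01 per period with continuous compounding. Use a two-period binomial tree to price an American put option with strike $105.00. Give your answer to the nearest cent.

$26.09

Risk-neutral probability p = (e^0.01 − 0.65)/(1.35 − 0.65) = 0.3601/0.7000 = 0.5144
Terminal stock prices: S_uu = 173.1, S_ud = 83.36, S_dd = 40.14
Terminal payoffs (K − S): max(-68.14, 0) = 0, max(21.64, 0) = 21.64, max(64.86, 0) = 64.86
Node u (S = 128.2): continuation = e^(−0.01)·[0.5144·0.0000 + 0.4856·21.6375] = 10.4035; exercise value = 0.0000 ≤ continuation, so V_u = 10.4035
Node d (S = 61.75): continuation = e^(−0.01)·[0.5144·21.6375 + 0.4856·64.8625] = 42.2052; exercise value = 43.2500 > continuation, so V_d = 43.2500 (exercise)
Node 0 (S = 95): continuation = e^(−0.01)·[0.5144·10.4035 + 0.4856·43.2500] = 26.0929; exercise value = 10.0000 ≤ continuation, so V_0 = 26.0929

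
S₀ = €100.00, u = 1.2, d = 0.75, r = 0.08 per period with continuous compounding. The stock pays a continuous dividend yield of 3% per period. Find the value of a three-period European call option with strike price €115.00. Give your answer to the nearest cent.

€13.64

Per-period risk-free factor R = e^0.08 = 1.0833; dividend-adjusted growth = e^(0.08−0.03) = 1.0513.
Risk-neutral probability p = (1.0513 − 0.75)/(1.2 − 0.75) = 0.3013/0.4500 = 0.6695
Terminal stock prices: S_uuu = 172.8, S_uud = 108, S_udd = 67.5, S_ddd = 42.19
Terminal payoffs (S − K): max(57.8, 0) = 57.8, max(-7, 0) = 0, max(-47.5, 0) = 0, max(-72.81, 0) = 0
Node uu (S = 144): V_uu = e^(−0.08)·[0.6695·57.8000 + 0.3305·0.0000] = 35.7215
Node ud (S = 90): V_ud = e^(−0.08)·[0.6695·0.0000 + 0.3305·0.0000] = 0.0000
Node dd (S = 56.25): V_dd = e^(−0.08)·[0.6695·0.0000 + 0.3305·0.0000] = 0.0000
Node u (S = 120): V_u = e^(−0.08)·[0.6695·35.7215 + 0.3305·0.0000] = 22.0765
Node d (S = 75): V_d = e^(−0.08)·[0.6695·0.0000 + 0.3305·0.0000] = 0.0000
Node 0 (S = 100): V_0 = e^(−0.08)·[0.6695·22.0765 + 0.3305·0.0000] = 13.6437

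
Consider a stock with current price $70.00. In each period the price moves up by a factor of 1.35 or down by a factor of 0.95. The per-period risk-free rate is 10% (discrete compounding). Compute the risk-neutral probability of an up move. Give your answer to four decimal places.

p = 0.3750

Risk-neutral probability p = (1 + 0.1 − 0.95)/(1.35 − 0.95) = 0.1500/0.4000 = 0.3750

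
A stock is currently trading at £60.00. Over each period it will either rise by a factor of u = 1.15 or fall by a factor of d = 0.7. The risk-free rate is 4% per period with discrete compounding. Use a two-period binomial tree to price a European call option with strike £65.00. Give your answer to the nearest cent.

£7.57

Risk-neutral probability p = (1 + 0.04 − 0.7)/(1.15 − 0.7) = 0.3400/0.4500 = 0.7556
Terminal stock prices: S_uu = 79.35, S_ud = 48.3, S_dd = 29.4
Terminal payoffs (S − K): max(14.35, 0) = 14.35, max(-16.7, 0) = 0, max(-35.6, 0) = 0
Node u (S = 69): V_u = 1/1.04·[0.7556·14.3500 + 0.2444·0.0000] = 10.4252
Node d (S = 42): V_d = 1/1.04·[0.7556·0.0000 + 0.2444·0.0000] = 0.0000
Node 0 (S = 60): V_0 = 1/1.04·[0.7556·10.4252 + 0.2444·0.0000] = 7.5739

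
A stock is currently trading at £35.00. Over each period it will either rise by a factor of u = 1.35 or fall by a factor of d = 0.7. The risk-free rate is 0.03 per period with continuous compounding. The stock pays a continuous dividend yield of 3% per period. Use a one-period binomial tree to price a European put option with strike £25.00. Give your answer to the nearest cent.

£0.26

Per-period risk-free factor R = e^0.03 = 1.0305; dividend-adjusted growth = e^(0.03−0.03) = 1.0000.
Risk-neutral probability p = (1.0000 − 0.7)/(1.35 − 0.7) = 0.3000/0.6500 = 0.4615
Terminal stock prices: S_u = 47.25, S_d = 24.5
Terminal payoffs (K − S): max(-22.25, 0) = 0, max(0.5, 0) = 0.5
Node 0 (S = 35): V_0 = e^(−0.03)·[0.4615·0.0000 + 0.5385·0.5000] = 0.2613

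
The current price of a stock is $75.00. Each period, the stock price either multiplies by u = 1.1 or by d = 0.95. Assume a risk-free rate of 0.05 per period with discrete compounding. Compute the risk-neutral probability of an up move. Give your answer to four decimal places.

Risk-neutral probability p = (1 + 0.05 − 0.95)/(1.1 − 0.95) = 0.1000/0.1500 = 0.6667

p = 0.6667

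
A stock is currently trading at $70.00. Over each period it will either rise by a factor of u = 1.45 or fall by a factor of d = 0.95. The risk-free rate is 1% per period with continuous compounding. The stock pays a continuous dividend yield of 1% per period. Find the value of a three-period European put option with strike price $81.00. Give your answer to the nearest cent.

Per-period risk-free factor R = e^0.01 = 1.0101; dividend-adjusted growth = e^(0.01−0.01) = 1.0000.
Risk-neutral probability p = (1.0000 − 0.95)/(1.45 − 0.95) = 0.0500/0.5000 = 0.1000
Terminal stock prices: S_uuu = 213.4, S_uud = 139.8, S_udd = 91.6, S_ddd = 60.02
Terminal payoffs (K − S): max(-132.4, 0) = 0, max(-58.82, 0) = 0, max(-10.6, 0) = 0, max(20.98, 0) = 20.98
Node uu (S = 147.2): V_uu = e^(−0.01)·[0.1000·0.0000 + 0.9000·0.0000] = 0.0000
Node ud (S = 96.42): V_ud = e^(−0.01)·[0.1000·0.0000 + 0.9000·0.0000] = 0.0000
Node dd (S = 63.17): V_dd = e^(−0.01)·[0.1000·0.0000 + 0.9000·20.9838] = 18.6975
Node u (S = 101.5): V_u = e^(−0.01)·[0.1000·0.0000 + 0.9000·0.0000] = 0.0000
Node d (S = 66.5): V_d = e^(−0.01)·[0.1000·0.0000 + 0.9000·18.6975] = 16.6603
Node 0 (S = 70): V_0 = e^(−0.01)·[0.1000·0.0000 + 0.9000·16.6603] = 14.8451

$14.85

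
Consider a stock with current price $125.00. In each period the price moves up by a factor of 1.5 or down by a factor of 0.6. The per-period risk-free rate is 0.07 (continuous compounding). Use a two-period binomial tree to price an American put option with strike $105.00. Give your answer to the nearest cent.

$13.29

Risk-neutral probability p = (e^0.07 − 0.6)/(1.5 − 0.6) = 0.4725/0.9000 = 0.5250
Terminal stock prices: S_uu = 281.2, S_ud = 112.5, S_dd = 45
Terminal payoffs (K − S): max(-176.2, 0) = 0, max(-7.5, 0) = 0, max(60, 0) = 60
Node u (S = 187.5): continuation = e^(−0.07)·[0.5250·0.0000 + 0.4750·0.0000] = 0.0000; exercise value = 0.0000 ≤ continuation, so V_u = 0.0000
Node d (S = 75): continuation = e^(−0.07)·[0.5250·0.0000 + 0.4750·60.0000] = 26.5727; exercise value = 30.0000 > continuation, so V_d = 30.0000 (exercise)
Node 0 (S = 125): continuation = e^(−0.07)·[0.5250·0.0000 + 0.4750·30.0000] = 13.2864; exercise value = 0.0000 ≤ continuation, so V_0 = 13.2864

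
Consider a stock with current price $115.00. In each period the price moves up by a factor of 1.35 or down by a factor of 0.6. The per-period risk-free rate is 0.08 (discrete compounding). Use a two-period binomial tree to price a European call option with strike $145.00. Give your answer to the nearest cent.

Risk-neutral probability p = (1 + 0.08 − 0.6)/(1.35 − 0.6) = 0.4800/0.7500 = 0.6400
Terminal stock prices: S_uu = 209.6, S_ud = 93.15, S_dd = 41.4
Terminal payoffs (S − K): max(64.59, 0) = 64.59, max(-51.85, 0) = 0, max(-103.6, 0) = 0
Node u (S = 155.2): V_u = 1/1.08·[0.6400·64.5875 + 0.3600·0.0000] = 38.2741
Node d (S = 69): V_d = 1/1.08·[0.6400·0.0000 + 0.3600·0.0000] = 0.0000
Node 0 (S = 115): V_0 = 1/1.08·[0.6400·38.2741 + 0.3600·0.0000] = 22.6809

$22.68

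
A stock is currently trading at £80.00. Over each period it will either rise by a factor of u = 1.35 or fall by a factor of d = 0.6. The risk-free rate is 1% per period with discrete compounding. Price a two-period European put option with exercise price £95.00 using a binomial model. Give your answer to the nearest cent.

£28.01

Risk-neutral probability p = (1 + 0.01 − 0.6)/(1.35 − 0.6) = 0.4100/0.7500 = 0.5467
Terminal stock prices: S_uu = 145.8, S_ud = 64.8, S_dd = 28.8
Terminal payoffs (K − S): max(-50.8, 0) = 0, max(30.2, 0) = 30.2, max(66.2, 0) = 66.2
Node u (S = 108): V_u = 1/1.01·[0.5467·0.0000 + 0.4533·30.2000] = 13.5551
Node d (S = 48): V_d = 1/1.01·[0.5467·30.2000 + 0.4533·66.2000] = 46.0594
Node 0 (S = 80): V_0 = 1/1.01·[0.5467·13.5551 + 0.4533·46.0594] = 28.0103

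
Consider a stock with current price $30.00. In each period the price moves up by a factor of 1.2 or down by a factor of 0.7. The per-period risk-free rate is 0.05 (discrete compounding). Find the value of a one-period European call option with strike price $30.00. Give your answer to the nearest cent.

Risk-neutral probability p = (1 + 0.05 − 0.7)/(1.2 − 0.7) = 0.3500/0.5000 = 0.7000
Terminal stock prices: S_u = 36, S_d = 21
Terminal payoffs (S − K): max(6, 0) = 6, max(-9, 0) = 0
Node 0 (S = 30): V_0 = 1/1.05·[0.7000·6.0000 + 0.3000·0.0000] = 4.0000

$4.00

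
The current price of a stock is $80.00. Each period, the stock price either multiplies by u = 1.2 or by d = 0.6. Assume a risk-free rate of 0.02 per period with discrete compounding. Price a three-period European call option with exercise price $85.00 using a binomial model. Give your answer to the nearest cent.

$17.21

Risk-neutral probability p = (1 + 0.02 − 0.6)/(1.2 − 0.6) = 0.4200/0.6000 = 0.7000
Terminal stock prices: S_uuu = 138.2, S_uud = 69.12, S_udd = 34.56, S_ddd = 17.28
Terminal payoffs (S − K): max(53.24, 0) = 53.24, max(-15.88, 0) = 0, max(-50.44, 0) = 0, max(-67.72, 0) = 0
Node uu (S = 115.2): V_uu = 1/1.02·[0.7000·53.2400 + 0.3000·0.0000] = 36.5373
Node ud (S = 57.6): V_ud = 1/1.02·[0.7000·0.0000 + 0.3000·0.0000] = 0.0000
Node dd (S = 28.8): V_dd = 1/1.02·[0.7000·0.0000 + 0.3000·0.0000] = 0.0000
Node u (S = 96): V_u = 1/1.02·[0.7000·36.5373 + 0.3000·0.0000] = 25.0746
Node d (S = 48): V_d = 1/1.02·[0.7000·0.0000 + 0.3000·0.0000] = 0.0000
Node 0 (S = 80): V_0 = 1/1.02·[0.7000·25.0746 + 0.3000·0.0000] = 17.2080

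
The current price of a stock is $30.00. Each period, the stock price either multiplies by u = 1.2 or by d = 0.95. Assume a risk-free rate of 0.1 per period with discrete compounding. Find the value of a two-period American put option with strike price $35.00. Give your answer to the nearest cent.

$5.00

Risk-neutral probability p = (1 + 0.1 − 0.95)/(1.2 − 0.95) = 0.1500/0.2500 = 0.6000
Terminal stock prices: S_uu = 43.2, S_ud = 34.2, S_dd = 27.07
Terminal payoffs (K − S): max(-8.2, 0) = 0, max(0.8, 0) = 0.8, max(7.925, 0) = 7.925
Node u (S = 36): continuation = 1/1.1·[0.6000·0.0000 + 0.4000·0.8000] = 0.2909; exercise value = 0.0000 ≤ continuation, so V_u = 0.2909
Node d (S = 28.5): continuation = 1/1.1·[0.6000·0.8000 + 0.4000·7.9250] = 3.3182; exercise value = 6.5000 > continuation, so V_d = 6.5000 (exercise)
Node 0 (S = 30): continuation = 1/1.1·[0.6000·0.2909 + 0.4000·6.5000] = 2.5223; exercise value = 5.0000 > continuation, so V_0 = 5.0000 (exercise)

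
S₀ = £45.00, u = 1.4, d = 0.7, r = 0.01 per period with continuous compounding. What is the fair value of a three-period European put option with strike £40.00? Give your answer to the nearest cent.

Risk-neutral probability p = (e^0.01 − 0.7)/(1.4 − 0.7) = 0.3101/0.7000 = 0.4429
Terminal stock prices: S_uuu = 123.5, S_uud = 61.74, S_udd = 30.87, S_ddd = 15.43
Terminal payoffs (K − S): max(-83.48, 0) = 0, max(-21.74, 0) = 0, max(9.13, 0) = 9.13, max(24.57, 0) = 24.57
Node uu (S = 88.2): V_uu = e^(−0.01)·[0.4429·0.0000 + 0.5571·0.0000] = 0.0000
Node ud (S = 44.1): V_ud = e^(−0.01)·[0.4429·0.0000 + 0.5571·9.1300] = 5.0355
Node dd (S = 22.05): V_dd = e^(−0.01)·[0.4429·9.1300 + 0.5571·24.5650] = 17.5520
Node u (S = 63): V_u = e^(−0.01)·[0.4429·0.0000 + 0.5571·5.0355] = 2.7772
Node d (S = 31.5): V_d = e^(−0.01)·[0.4429·5.0355 + 0.5571·17.5520] = 11.8886
Node 0 (S = 45): V_0 = e^(−0.01)·[0.4429·2.7772 + 0.5571·11.8886] = 7.7747

£7.77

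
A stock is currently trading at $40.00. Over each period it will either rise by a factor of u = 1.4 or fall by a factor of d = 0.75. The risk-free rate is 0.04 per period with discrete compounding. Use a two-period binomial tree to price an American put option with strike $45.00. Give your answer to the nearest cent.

$8.67

Risk-neutral probability p = (1 + 0.04 − 0.75)/(1.4 − 0.75) = 0.2900/0.6500 = 0.4462
Terminal stock prices: S_uu = 78.4, S_ud = 42, S_dd = 22.5
Terminal payoffs (K − S): max(-33.4, 0) = 0, max(3, 0) = 3, max(22.5, 0) = 22.5
Node u (S = 56): continuation = 1/1.04·[0.4462·0.0000 + 0.5538·3.0000] = 1.5976; exercise value = 0.0000 ≤ continuation, so V_u = 1.5976
Node d (S = 30): continuation = 1/1.04·[0.4462·3.0000 + 0.5538·22.5000] = 13.2692; exercise value = 15.0000 > continuation, so V_d = 15.0000 (exercise)
Node 0 (S = 40): continuation = 1/1.04·[0.4462·1.5976 + 0.5538·15.0000] = 8.6735; exercise value = 5.0000 ≤ continuation, so V_0 = 8.6735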